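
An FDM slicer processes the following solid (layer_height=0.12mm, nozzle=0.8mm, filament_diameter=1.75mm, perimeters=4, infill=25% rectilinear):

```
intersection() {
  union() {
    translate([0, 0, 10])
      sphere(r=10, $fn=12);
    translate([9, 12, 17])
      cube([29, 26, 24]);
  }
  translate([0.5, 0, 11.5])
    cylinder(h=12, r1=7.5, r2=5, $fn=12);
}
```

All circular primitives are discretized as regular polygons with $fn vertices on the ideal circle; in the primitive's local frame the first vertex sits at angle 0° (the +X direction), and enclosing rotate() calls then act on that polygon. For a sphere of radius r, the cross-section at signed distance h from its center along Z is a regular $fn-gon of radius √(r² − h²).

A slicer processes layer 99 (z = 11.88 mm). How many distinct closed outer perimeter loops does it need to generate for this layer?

At z = 11.88 mm: the sphere: section is a regular 12-gon, circumradius = √(r²−h²) = √(10²−1.88²) = 9.822; the cube at (9, 12) is not intersected at this z (z outside [17, 41]); Merging all regions: only the r=10 sphere is present, so the union is just that shape — 1 connected region; the cone at (0.5, 0) (r1=7.5→r2=5) has section circumradius 7.421 here — a regular 12-gon; Keeping only the common overlap: the cone at (0.5, 0) lies inside that combined region, so the common part is the cone at (0.5, 0) itself — 1 connected region. The result has 1 disconnected region.

1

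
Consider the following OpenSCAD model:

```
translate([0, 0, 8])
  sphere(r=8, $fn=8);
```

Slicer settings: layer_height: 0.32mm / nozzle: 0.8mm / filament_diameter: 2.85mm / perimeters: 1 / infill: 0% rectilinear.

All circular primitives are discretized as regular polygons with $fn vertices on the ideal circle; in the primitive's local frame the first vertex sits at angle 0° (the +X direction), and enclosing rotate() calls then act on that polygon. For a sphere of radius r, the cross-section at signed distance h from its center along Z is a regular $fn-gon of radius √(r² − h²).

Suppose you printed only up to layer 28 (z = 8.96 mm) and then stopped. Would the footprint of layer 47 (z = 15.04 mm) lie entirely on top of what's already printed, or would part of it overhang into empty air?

Compare the two slices. At z = 8.96: the r=8 sphere contributes a regular 8-gon of circumradius √(8²−0.96²) = 7.942 (area = (8/2)·7.942²·sin(360°/8) = 178.41 mm²). At z = 15.04: the r=8 sphere slices to a regular 8-gon of circumradius 3.800 (√(r²−h²) with h=7.04 from center) (area = (8/2)·3.800²·sin(360°/8) = 40.84 mm²). Checking containment: the cross-section at z = 15.04 is a subset of the cross-section at z = 8.96.

entirely on top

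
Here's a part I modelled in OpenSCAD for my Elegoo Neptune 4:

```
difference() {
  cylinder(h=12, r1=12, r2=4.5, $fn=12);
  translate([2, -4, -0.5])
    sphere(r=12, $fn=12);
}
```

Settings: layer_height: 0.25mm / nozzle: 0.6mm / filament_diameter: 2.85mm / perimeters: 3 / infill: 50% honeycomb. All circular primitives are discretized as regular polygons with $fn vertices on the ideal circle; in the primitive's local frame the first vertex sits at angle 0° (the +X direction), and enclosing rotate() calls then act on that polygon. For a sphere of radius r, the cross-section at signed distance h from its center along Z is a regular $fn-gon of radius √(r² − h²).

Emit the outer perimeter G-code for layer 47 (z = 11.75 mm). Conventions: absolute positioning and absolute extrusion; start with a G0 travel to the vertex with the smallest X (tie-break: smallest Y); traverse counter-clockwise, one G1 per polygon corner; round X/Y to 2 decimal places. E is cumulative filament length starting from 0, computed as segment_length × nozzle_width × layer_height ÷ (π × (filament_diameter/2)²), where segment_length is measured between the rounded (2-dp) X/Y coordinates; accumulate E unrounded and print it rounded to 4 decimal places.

G0 X-4.66 Y0.00 Z11.75
G1 X-4.03 Y-2.33 E0.0568
G1 X-2.33 Y-4.03 E0.1133
G1 X0.00 Y-4.66 E0.1700
G1 X2.33 Y-4.03 E0.2268
G1 X4.03 Y-2.33 E0.2833
G1 X4.66 Y0.00 E0.3401
G1 X4.03 Y2.33 E0.3968
G1 X2.33 Y4.03 E0.4534
G1 X0.00 Y4.66 E0.5101
G1 X-2.33 Y4.03 E0.5669
G1 X-4.03 Y2.33 E0.6234
G1 X-4.66 Y0.00 E0.6801

At z = 11.75 mm: the cone: at t=0.979 of its height the radius interpolates to r₁+(r₂−r₁)t = 4.656, giving a regular 12-gon of that circumradius; the sphere at (2, -4) does not reach this height (|z−center|=12.250 > r=12); Subtracting the remaining from the first: none of the subtracted shapes is present at this height, so the cone is unchanged — 1 connected region. The outline is a single polygon with 12 vertices. Extrusion per mm of travel: 0.6 × 0.25 / (π × 1.425²) = 0.023513. Accumulating E over each segment gives final E = 0.6801.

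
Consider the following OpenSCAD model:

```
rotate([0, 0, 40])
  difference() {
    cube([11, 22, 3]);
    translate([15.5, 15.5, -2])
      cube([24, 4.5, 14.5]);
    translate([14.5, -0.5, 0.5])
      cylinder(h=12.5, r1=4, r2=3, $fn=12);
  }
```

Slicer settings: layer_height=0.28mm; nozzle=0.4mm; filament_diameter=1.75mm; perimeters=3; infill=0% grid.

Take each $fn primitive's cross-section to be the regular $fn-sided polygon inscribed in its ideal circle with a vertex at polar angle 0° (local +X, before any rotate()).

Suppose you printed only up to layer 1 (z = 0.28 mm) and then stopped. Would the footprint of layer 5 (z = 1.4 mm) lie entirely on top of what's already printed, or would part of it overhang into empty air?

Compare the two slices. At z = 0.28: the cube (footprint 11×22) is included at this height (area 242.00 mm²); the cube at (15.5, 15.5) is present — its section is the full 24×4.5 rectangle (area 108.00 mm²); the cone at (14.5, -0.5) does not reach this height (z outside [0.5, 13]); Taking the first minus the rest: starting from the 11×22 cube (242.00 mm²), the 24×4.5 cube at (15.5, 15.5) misses the remaining region (no effect) — area = 242.00 mm²; (rotated 40° about Z; rotation is an isometry so areas/perimeters/island counts are preserved). At z = 1.4: the cube is present — its section is the full 11×22 rectangle (area 242.00 mm²); the cube at (15.5, 15.5) is present — its section is the full 24×4.5 rectangle (area 108.00 mm²); the cone at (14.5, -0.5) contributes a regular 12-gon of circumradius 3.928 (interpolated between r1=4 and r2=3 at t=0.072) (area = (12/2)·3.928²·sin(360°/12) = 46.29 mm²); Subtracting the remaining from the first: starting from the 11×22 cube (242.00 mm²), the 24×4.5 cube at (15.5, 15.5) misses the remaining region (no effect); the cone at (14.5, -0.5) partially overlaps it — only the 0.16 mm² overlap (of its 46.29 mm²) is removed, clipping the outline — area = 241.84 mm²; (rotated 40° about Z; rotation is an isometry so areas/perimeters/island counts are preserved). Checking containment: the cross-section at z = 1.4 is a subset of the cross-section at z = 0.28.

entirely on top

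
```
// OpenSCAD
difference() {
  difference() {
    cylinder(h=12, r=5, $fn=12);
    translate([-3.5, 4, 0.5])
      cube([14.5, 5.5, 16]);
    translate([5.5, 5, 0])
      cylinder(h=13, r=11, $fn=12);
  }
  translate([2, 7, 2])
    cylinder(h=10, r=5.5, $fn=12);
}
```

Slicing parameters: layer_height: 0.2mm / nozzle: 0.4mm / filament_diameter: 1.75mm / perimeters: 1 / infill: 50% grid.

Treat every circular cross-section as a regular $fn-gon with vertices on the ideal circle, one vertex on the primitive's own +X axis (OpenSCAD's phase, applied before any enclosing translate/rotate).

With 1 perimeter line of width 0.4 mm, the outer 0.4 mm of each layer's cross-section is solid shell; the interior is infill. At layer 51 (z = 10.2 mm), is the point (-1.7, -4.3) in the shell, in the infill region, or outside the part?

At z = 10.2 mm: the cylinder: section is a regular 12-gon, circumradius r=5; the cube at (-3.5, 4) is present — its section is the full 14.5×5.5 rectangle; the cylinder at (5.5, 5): section is a regular 12-gon, circumradius r=11; After the difference (first − rest): starting from the r=5 cylinder, the 14.5×5.5 cube at (-3.5, 4) partially overlaps it — only the 3.43 mm² overlap (of its 79.75 mm²) is removed, clipping the outline; the r=11 cylinder at (5.5, 5) partially overlaps it — only the 62.10 mm² overlap (of its 363.00 mm²) is removed, clipping the outline — 1 connected region; the r=5.5 cylinder at (2, 7) contributes a regular 12-gon of circumradius 5.5; Taking the first minus the rest: starting from that combined region, the r=5.5 cylinder at (2, 7) misses the remaining region (no effect) — 1 connected region. Overall, the cross-section is a single solid region. The nearest boundary edge runs (-0.00, -5.00)→(-2.50, -4.33); distance from the point to it = 0.24 mm. The point is inside the cross-section, 0.24 mm from the nearest boundary — within the 0.4 mm shell band (1 × 0.4).

shell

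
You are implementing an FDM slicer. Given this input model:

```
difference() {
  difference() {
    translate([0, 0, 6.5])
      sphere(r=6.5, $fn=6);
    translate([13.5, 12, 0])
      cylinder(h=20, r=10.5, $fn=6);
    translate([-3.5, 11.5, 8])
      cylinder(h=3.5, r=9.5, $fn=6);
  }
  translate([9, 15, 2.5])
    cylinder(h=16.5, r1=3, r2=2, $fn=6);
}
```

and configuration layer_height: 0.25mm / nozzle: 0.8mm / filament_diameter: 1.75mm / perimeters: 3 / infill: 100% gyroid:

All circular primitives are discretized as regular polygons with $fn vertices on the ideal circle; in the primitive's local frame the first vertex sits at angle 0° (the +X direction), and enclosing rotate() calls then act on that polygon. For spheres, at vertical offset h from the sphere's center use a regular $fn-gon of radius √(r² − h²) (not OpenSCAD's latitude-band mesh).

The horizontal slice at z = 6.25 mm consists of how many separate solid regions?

At z = 6.25 mm: the r=6.5 sphere contributes a regular 6-gon of circumradius √(6.5²−0.25²) = 6.495; the r=10.5 cylinder at (13.5, 12) gives a regular 6-gon of circumradius 10.5 (constant along its height); the cylinder at (-3.5, 11.5) does not reach this height (z outside [8, 11.5]); Subtracting the remaining from the first: starting from the r=6.5 sphere, the r=10.5 cylinder at (13.5, 12) misses the remaining region (no effect) — 1 connected region; the cone at (9, 15): at t=0.227 of its height the radius interpolates to r₁+(r₂−r₁)t = 2.773, giving a regular 6-gon of that circumradius; Subtracting the remaining from the first: starting from the result so far, the cone at (9, 15) misses the remaining region (no effect) — 1 connected region. The result has 1 disconnected region.

1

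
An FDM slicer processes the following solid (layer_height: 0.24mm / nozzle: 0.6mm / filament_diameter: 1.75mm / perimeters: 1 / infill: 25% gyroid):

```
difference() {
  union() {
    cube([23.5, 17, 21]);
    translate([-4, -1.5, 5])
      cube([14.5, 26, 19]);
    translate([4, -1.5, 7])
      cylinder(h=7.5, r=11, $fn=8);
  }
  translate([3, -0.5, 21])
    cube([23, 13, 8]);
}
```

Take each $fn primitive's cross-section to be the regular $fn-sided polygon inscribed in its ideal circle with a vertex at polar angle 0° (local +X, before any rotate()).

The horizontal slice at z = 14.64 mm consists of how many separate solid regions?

At z = 14.64 mm: the 23.5×17 cube contributes its full rectangle; the 14.5×26 cube at (-4, -1.5) contributes its full rectangle; the cylinder at (4, -1.5) does not reach this height (z outside [7, 14.5]); Merging all regions: the regions partially overlap (shared area 178.50 mm²), so overlapping operands fuse into one piece — 1 connected region; the cube at (3, -0.5) is absent (z outside [21, 29]); Subtracting the remaining from the first: none of the subtracted shapes is present at this height, so that combined region is unchanged — 1 connected region. The result has 1 disconnected region.

1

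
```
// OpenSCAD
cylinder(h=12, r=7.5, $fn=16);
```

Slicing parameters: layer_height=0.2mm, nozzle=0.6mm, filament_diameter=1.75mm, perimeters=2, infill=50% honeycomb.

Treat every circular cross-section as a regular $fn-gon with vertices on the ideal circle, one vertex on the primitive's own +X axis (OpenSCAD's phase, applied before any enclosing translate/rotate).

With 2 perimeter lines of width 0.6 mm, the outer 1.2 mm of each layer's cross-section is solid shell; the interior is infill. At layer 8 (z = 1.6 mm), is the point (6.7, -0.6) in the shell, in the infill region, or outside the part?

shell

At z = 1.6 mm: the cylinder: section is a regular 16-gon, circumradius r=7.5. Overall, the cross-section is a single solid region. The nearest boundary edge runs (6.93, -2.87)→(7.50, 0.00); distance from the point to it = 0.67 mm. The point is inside the cross-section, 0.67 mm from the nearest boundary — within the 1.2 mm shell band (2 × 0.6).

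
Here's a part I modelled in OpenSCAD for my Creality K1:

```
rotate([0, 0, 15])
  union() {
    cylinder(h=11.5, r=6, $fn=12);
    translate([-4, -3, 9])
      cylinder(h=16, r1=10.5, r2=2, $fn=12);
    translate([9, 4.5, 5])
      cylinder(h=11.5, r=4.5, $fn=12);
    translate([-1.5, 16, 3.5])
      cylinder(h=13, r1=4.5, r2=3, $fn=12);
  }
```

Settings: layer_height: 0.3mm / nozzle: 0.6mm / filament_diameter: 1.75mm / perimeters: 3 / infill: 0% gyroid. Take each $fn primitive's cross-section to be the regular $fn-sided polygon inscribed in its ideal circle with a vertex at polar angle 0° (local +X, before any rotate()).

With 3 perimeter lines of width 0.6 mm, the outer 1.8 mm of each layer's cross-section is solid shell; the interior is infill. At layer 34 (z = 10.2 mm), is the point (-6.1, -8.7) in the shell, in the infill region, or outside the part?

At z = 10.2 mm: the r=6 cylinder contributes a regular 12-gon of circumradius 6; the cone at (-4, -3) (r1=10.5→r2=2) has section circumradius 9.863 here — a regular 12-gon; the r=4.5 cylinder at (9, 4.5) contributes a regular 12-gon of circumradius 4.5; the cone at (-1.5, 16) (r1=4.5→r2=3) has section circumradius 3.727 here — a regular 12-gon; Taking the union: the regions partially overlap (shared area 99.73 mm²), so overlapping operands fuse into one piece — 2 connected regions; (whole slice rotated 15° about Z — lengths, areas and connectivity unchanged). Overall, the cross-section has 2 separate islands. Undo the 15° rotation: the query point maps to (-8.144, -6.825) in the un-rotated model frame. The nearest boundary edge runs (-8.93, -11.54)→(-12.54, -7.93); distance from the point to it = 3.89 mm. (Shell/infill is judged within the island containing the point — the largest one.) The point is inside the cross-section and 3.89 mm from the nearest boundary — more than the 1.8 mm shell width (3 × 0.6), so it's in the infill interior.

infill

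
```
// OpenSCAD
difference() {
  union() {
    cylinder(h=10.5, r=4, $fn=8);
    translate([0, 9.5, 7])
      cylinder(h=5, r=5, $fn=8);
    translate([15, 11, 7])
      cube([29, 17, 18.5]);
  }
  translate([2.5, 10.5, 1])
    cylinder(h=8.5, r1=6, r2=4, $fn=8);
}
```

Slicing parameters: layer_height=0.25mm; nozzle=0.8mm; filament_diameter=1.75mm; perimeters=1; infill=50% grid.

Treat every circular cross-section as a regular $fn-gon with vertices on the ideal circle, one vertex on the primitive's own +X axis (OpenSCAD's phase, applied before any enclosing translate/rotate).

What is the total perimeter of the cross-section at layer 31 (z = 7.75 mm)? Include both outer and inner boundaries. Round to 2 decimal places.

At z = 7.75 mm: the r=4 cylinder gives a regular 8-gon of circumradius 4 (constant along its height) (perimeter = 2·8·4.000·sin(180°/8) = 24.49 mm); the r=5 cylinder at (0, 9.5) contributes a regular 8-gon of circumradius 5 (perimeter = 2·8·5.000·sin(180°/8) = 30.61 mm); the 29×17 cube at (15, 11) contributes its full rectangle (perimeter 92.00 mm); Merging all regions: the 3 present regions are separate (no shared area or edge), so areas and boundary lengths simply add and each stays a separate island — boundary = 147.11 mm; the cone at (2.5, 10.5) (r1=6→r2=4) has section circumradius 4.412 here — a regular 8-gon (perimeter = 2·8·4.412·sin(180°/8) = 27.01 mm); After the difference (first − rest): starting from that combined region, the cone at (2.5, 10.5) partially overlaps it — only the 38.56 mm² overlap (of its 55.05 mm²) is removed, clipping the outline — boundary = 150.20 mm. Overall, the cross-section has 3 separate islands. Total boundary length (outer) = 150.20 mm.

150.20 mm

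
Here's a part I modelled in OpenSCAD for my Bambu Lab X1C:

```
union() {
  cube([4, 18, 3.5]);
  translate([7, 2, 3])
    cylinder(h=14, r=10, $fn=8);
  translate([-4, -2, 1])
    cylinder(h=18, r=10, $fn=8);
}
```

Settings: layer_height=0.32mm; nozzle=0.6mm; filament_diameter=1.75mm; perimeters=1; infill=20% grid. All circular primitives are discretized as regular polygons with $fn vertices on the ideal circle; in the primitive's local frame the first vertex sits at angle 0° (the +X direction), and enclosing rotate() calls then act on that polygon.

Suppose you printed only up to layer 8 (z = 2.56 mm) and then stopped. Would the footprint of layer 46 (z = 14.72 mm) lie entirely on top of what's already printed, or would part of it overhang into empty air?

Compare the two slices. At z = 2.56: the cube (footprint 4×18) is included at this height (area 72.00 mm²); the cylinder at (7, 2) is absent (z outside [3, 17]); the r=10 cylinder at (-4, -2) gives a regular 8-gon of circumradius 10 (constant along its height) (area = (8/2)·10.000²·sin(360°/8) = 282.84 mm²); Merging all regions: the regions partially overlap — summed areas 354.84 mm² minus the doubly-counted overlap 21.20 mm² gives 333.65 mm² — area = 333.65 mm². At z = 14.72: the cube does not reach this height (z outside [0, 3.5]); the r=10 cylinder at (7, 2) gives a regular 8-gon of circumradius 10 (constant along its height) (area = (8/2)·10.000²·sin(360°/8) = 282.84 mm²); the r=10 cylinder at (-4, -2) gives a regular 8-gon of circumradius 10 (constant along its height) (area = (8/2)·10.000²·sin(360°/8) = 282.84 mm²); Taking the union: the regions partially overlap — summed areas 565.69 mm² minus the doubly-counted overlap 74.80 mm² gives 490.88 mm² — area = 490.88 mm². Checking containment: at z = 14.72 the cross-section extends beyond the z = 2.56 cross-section by about 189.52 mm².

part overhangs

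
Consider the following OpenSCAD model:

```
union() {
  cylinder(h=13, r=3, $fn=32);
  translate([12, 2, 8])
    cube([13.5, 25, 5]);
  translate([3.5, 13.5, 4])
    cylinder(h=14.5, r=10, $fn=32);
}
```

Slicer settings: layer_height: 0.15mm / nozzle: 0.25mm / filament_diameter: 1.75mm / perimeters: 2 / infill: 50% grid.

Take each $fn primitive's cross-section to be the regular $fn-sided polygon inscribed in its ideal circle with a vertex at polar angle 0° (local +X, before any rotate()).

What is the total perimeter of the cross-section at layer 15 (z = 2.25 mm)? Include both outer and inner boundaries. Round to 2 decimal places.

18.82 mm

At z = 2.25 mm: the r=3 cylinder gives a regular 32-gon of circumradius 3 (constant along its height) (perimeter = 2·32·3.000·sin(180°/32) = 18.82 mm); the cube at (12, 2) is absent (z outside [8, 13]); the cylinder at (3.5, 13.5) does not reach this height (z outside [4, 18.5]); Combining (union): only the r=3 cylinder is present, so the union is just that shape — boundary = 18.82 mm. Overall, the cross-section is a single solid region. Total boundary length (outer) = 18.82 mm.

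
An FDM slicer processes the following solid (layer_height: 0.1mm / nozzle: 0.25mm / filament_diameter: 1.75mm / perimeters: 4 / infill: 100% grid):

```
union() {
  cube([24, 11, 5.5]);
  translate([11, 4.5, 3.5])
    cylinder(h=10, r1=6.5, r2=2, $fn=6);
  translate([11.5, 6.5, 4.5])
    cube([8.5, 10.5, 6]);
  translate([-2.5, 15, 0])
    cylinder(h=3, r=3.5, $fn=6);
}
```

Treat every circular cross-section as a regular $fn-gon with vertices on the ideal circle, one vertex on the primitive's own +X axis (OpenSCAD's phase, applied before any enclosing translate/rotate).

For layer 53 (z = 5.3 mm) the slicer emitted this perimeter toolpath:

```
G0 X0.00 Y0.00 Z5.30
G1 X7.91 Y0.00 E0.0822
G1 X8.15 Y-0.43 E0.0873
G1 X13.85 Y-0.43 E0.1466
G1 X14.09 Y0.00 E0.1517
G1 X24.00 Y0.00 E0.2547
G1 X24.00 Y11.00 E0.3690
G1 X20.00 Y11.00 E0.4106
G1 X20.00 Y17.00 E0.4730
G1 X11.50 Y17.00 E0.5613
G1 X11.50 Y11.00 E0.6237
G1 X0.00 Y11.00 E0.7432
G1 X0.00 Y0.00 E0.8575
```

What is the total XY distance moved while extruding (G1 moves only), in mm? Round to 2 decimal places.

Sum the Euclidean lengths of each G1 segment: total = 82.50 mm.

82.50 mm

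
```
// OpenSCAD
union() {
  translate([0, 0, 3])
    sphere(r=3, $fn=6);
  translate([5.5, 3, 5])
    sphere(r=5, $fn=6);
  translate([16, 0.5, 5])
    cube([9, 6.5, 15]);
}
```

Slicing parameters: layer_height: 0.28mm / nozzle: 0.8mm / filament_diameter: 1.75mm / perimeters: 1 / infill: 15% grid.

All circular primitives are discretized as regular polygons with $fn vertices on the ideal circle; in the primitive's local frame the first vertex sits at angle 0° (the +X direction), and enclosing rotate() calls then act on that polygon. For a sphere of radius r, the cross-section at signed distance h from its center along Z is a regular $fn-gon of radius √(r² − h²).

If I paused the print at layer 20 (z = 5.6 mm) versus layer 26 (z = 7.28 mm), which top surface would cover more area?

layer 20 (z = 5.6 mm)

Layer 20 (z = 5.6): the sphere: section is a regular 6-gon, circumradius = √(r²−h²) = √(3²−2.6²) = 1.497 (area = (6/2)·1.497²·sin(360°/6) = 5.82 mm²); the r=5 sphere at (5.5, 3) slices to a regular 6-gon of circumradius 4.964 (√(r²−h²) with h=0.6 from center) (area = (6/2)·4.964²·sin(360°/6) = 64.02 mm²); the 9×6.5 cube at (16, 0.5) contributes its full rectangle (area 58.50 mm²); Merging all regions: the 3 present regions are separate (no shared area or edge), so areas and boundary lengths simply add and each stays a separate island — area = 128.34 mm². So its area = 128.34 mm². Layer 26 (z = 7.28): the sphere does not reach this height (|z−center|=4.280 > r=3); the r=5 sphere at (5.5, 3) slices to a regular 6-gon of circumradius 4.450 (√(r²−h²) with h=2.28 from center) (area = (6/2)·4.450²·sin(360°/6) = 51.45 mm²); the 9×6.5 cube at (16, 0.5) contributes its full rectangle (area 58.50 mm²); Merging all regions: the 2 present regions are separate (no shared area or edge), so areas and boundary lengths simply add and each stays a separate island — area = 109.95 mm². So its area = 109.95 mm². Layer 20 is larger (128.34 vs 109.95 mm²).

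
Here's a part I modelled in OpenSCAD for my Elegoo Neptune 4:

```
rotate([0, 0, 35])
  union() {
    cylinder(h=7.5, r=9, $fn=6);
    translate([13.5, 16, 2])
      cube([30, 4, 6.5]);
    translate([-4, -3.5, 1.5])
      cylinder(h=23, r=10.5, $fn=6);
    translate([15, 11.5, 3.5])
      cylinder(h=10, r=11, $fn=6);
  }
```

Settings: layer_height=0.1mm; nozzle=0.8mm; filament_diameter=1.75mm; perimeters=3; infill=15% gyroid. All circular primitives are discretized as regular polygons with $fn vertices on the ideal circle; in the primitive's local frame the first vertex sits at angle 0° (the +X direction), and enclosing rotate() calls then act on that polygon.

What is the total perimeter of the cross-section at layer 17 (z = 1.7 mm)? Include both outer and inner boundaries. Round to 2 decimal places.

At z = 1.7 mm: the r=9 cylinder gives a regular 6-gon of circumradius 9 (constant along its height) (perimeter = 2·6·9.000·sin(180°/6) = 54.00 mm); the cube at (13.5, 16) does not reach this height (z outside [2, 8.5]); the r=10.5 cylinder at (-4, -3.5) gives a regular 6-gon of circumradius 10.5 (constant along its height) (perimeter = 2·6·10.500·sin(180°/6) = 63.00 mm); the cylinder at (15, 11.5) is absent (z outside [3.5, 13.5]); Merging all regions: the regions partially overlap (shared area 151.74 mm²), so the edge portions inside another operand are dropped and the merged outline is re-measured after clipping — boundary = 70.54 mm; (whole slice rotated 35° about Z — lengths, areas and connectivity unchanged). Overall, the cross-section is a single solid region. Total boundary length (outer) = 70.54 mm.

70.54 mm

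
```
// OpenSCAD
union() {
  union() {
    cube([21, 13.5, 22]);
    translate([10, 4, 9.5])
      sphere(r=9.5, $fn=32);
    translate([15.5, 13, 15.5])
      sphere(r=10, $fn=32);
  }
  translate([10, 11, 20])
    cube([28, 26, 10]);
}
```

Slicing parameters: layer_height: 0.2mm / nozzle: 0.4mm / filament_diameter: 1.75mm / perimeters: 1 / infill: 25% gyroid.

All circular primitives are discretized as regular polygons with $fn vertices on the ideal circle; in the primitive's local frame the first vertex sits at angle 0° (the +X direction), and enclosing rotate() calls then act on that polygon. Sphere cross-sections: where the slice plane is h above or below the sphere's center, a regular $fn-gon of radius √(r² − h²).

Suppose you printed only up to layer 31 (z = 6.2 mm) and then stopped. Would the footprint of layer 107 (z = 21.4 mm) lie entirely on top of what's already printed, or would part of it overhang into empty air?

part overhangs

Compare the two slices. At z = 6.2: the cube (footprint 21×13.5) is included at this height (area 283.50 mm²); the sphere at (10, 4): section is a regular 32-gon, circumradius = √(r²−h²) = √(9.5²−3.3²) = 8.908 (area = (32/2)·8.908²·sin(360°/32) = 247.72 mm²); the r=10 sphere at (15.5, 13) slices to a regular 32-gon of circumradius 3.676 (√(r²−h²) with h=9.3 from center) (area = (32/2)·3.676²·sin(360°/32) = 42.17 mm²); Combining (union): the regions partially overlap — summed areas 573.39 mm² minus the doubly-counted overlap 217.16 mm² gives 356.23 mm² — area = 356.23 mm²; the cube at (10, 11) does not reach this height (z outside [20, 30]); Combining (union): only that combined region is present, so the union is just that shape — area = 356.23 mm². At z = 21.4: the 21×13.5 cube contributes its full rectangle (area 283.50 mm²); the sphere at (10, 4) does not reach this height (|z−center|=11.900 > r=9.5); the r=10 sphere at (15.5, 13) contributes a regular 32-gon of circumradius √(10²−5.9²) = 8.074 (area = (32/2)·8.074²·sin(360°/32) = 203.49 mm²); Merging all regions: the regions partially overlap — summed areas 486.99 mm² minus the doubly-counted overlap 98.17 mm² gives 388.82 mm² — area = 388.82 mm²; the cube at (10, 11) is present — its section is the full 28×26 rectangle (area 728.00 mm²); Taking the union: the regions partially overlap — summed areas 1116.82 mm² minus the doubly-counted overlap 118.33 mm² gives 998.49 mm² — area = 998.49 mm². Checking containment: at z = 21.4 the cross-section extends beyond the z = 6.2 cross-section by about 697.56 mm².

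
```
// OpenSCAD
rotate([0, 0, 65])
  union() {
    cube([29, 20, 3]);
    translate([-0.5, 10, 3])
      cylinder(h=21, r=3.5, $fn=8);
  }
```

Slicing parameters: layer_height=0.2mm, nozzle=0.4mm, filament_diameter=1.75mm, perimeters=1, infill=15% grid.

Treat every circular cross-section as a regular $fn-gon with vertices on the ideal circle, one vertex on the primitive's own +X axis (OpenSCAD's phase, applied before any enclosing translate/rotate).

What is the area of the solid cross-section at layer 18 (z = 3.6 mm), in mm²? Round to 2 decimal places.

34.65 mm²

At z = 3.6 mm: the cube is not intersected at this z (z outside [0, 3]); the cylinder at (-0.5, 10): section is a regular 8-gon, circumradius r=3.5 (area = (8/2)·3.500²·sin(360°/8) = 34.65 mm²); Merging all regions: only the r=3.5 cylinder at (-0.5, 10) is present, so the union is just that shape — area = 34.65 mm²; (rotated 65° about Z; rotation is an isometry so areas/perimeters/island counts are preserved). Overall, the cross-section is a single solid region. Net area = 34.65 mm².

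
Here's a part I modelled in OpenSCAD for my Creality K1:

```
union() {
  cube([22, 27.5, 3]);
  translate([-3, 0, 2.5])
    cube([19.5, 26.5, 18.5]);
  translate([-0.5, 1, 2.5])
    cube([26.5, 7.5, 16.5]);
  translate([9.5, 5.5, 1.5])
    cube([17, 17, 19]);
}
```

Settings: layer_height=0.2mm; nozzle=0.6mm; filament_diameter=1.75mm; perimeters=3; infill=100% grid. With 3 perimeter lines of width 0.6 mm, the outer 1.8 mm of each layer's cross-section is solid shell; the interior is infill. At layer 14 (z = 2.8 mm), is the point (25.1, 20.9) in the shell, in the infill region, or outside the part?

shell

At z = 2.8 mm: the 22×27.5 cube contributes its full rectangle; the cube at (-3, 0) is present — its section is the full 19.5×26.5 rectangle; the cube at (-0.5, 1) is present — its section is the full 26.5×7.5 rectangle; the 17×17 cube at (9.5, 5.5) contributes its full rectangle; Combining (union): the regions partially overlap (shared area 830.50 mm²), so overlapping operands fuse into one piece — 1 connected region. Overall, the cross-section is a single solid region. The nearest boundary edge runs (26.50, 22.50)→(26.50, 5.50); distance from the point to it = 1.40 mm. The point is inside the cross-section, 1.40 mm from the nearest boundary — within the 1.8 mm shell band (3 × 0.6).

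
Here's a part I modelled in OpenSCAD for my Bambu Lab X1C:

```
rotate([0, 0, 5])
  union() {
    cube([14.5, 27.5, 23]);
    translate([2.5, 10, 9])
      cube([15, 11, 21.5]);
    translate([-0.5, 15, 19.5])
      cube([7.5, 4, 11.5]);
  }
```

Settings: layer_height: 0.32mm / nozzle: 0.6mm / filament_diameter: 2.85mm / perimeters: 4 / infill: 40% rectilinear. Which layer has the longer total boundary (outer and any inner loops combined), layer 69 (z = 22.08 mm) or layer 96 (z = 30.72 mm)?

Layer 69 (z = 22.08): the cube (footprint 14.5×27.5) is included at this height (perimeter 84.00 mm); the 15×11 cube at (2.5, 10) contributes its full rectangle (perimeter 52.00 mm); the cube at (-0.5, 15) (footprint 7.5×4) is included at this height (perimeter 23.00 mm); Combining (union): the regions partially overlap (shared area 160.00 mm²), so the edge portions inside another operand are dropped and the merged outline is re-measured after clipping — boundary = 91.00 mm; (whole slice rotated 5° about Z — lengths, areas and connectivity unchanged). So its perimeter = 91.00 mm. Layer 96 (z = 30.72): the cube is not intersected at this z (z outside [0, 23]); the cube at (2.5, 10) is not intersected at this z (z outside [9, 30.5]); the 7.5×4 cube at (-0.5, 15) contributes its full rectangle (perimeter 23.00 mm); Combining (union): only the 7.5×4 cube at (-0.5, 15) is present, so the union is just that shape — boundary = 23.00 mm; (rotated 5° about Z; rotation is an isometry so areas/perimeters/island counts are preserved). So its perimeter = 23.00 mm. Layer 69 is larger (91.00 vs 23.00 mm).

layer 69 (z = 22.08 mm)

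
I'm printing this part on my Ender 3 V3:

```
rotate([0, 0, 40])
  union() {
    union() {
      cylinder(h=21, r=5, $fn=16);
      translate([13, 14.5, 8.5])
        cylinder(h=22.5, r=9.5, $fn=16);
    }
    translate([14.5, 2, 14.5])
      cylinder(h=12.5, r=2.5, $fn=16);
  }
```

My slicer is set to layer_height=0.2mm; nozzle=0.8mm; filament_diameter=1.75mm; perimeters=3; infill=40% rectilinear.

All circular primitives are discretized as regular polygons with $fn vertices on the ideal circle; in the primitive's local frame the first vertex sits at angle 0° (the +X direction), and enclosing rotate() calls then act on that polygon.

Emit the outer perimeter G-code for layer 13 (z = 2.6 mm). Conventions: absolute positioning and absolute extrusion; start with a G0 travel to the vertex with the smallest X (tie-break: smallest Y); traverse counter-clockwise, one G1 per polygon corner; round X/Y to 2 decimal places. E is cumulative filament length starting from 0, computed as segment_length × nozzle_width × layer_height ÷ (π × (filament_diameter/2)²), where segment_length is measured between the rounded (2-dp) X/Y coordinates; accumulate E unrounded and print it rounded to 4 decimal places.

G0 X-4.98 Y0.44 Z2.60
G1 X-4.77 Y-1.50 E0.1298
G1 X-3.83 Y-3.21 E0.2596
G1 X-2.31 Y-4.44 E0.3897
G1 X-0.44 Y-4.98 E0.5192
G1 X1.50 Y-4.77 E0.6490
G1 X3.21 Y-3.83 E0.7788
G1 X4.44 Y-2.31 E0.9088
G1 X4.98 Y-0.44 E1.0383
G1 X4.77 Y1.50 E1.1681
G1 X3.83 Y3.21 E1.2979
G1 X2.31 Y4.44 E1.4280
G1 X0.44 Y4.98 E1.5575
G1 X-1.50 Y4.77 E1.6873
G1 X-3.21 Y3.83 E1.8171
G1 X-4.44 Y2.31 E1.9471
G1 X-4.98 Y0.44 E2.0766

At z = 2.6 mm: the r=5 cylinder gives a regular 16-gon of circumradius 5 (constant along its height); the cylinder at (13, 14.5) is absent (z outside [8.5, 31]); Merging all regions: only the r=5 cylinder is present, so the union is just that shape — 1 connected region; the cylinder at (14.5, 2) is absent (z outside [14.5, 27]); Taking the union: only that combined region is present, so the union is just that shape — 1 connected region; (whole slice rotated 40° about Z — lengths, areas and connectivity unchanged). The outline is a single polygon with 16 vertices. Extrusion per mm of travel: 0.8 × 0.2 / (π × 0.875²) = 0.066520. Accumulating E over each segment gives final E = 2.0766.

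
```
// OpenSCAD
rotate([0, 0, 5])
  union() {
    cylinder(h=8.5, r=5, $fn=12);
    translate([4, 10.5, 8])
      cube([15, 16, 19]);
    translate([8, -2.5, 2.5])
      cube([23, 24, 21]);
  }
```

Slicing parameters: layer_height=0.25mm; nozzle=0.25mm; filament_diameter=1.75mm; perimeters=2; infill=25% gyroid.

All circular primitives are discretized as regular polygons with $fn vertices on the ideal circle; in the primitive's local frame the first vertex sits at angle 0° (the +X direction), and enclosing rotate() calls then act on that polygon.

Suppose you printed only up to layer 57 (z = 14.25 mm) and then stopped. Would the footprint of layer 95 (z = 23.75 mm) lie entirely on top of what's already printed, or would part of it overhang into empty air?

Compare the two slices. At z = 14.25: the cylinder does not reach this height (z outside [0, 8.5]); the 15×16 cube at (4, 10.5) contributes its full rectangle (area 240.00 mm²); the cube at (8, -2.5) is present — its section is the full 23×24 rectangle (area 552.00 mm²); Merging all regions: the regions partially overlap — summed areas 792.00 mm² minus the doubly-counted overlap 121.00 mm² gives 671.00 mm² — area = 671.00 mm²; (whole slice rotated 5° about Z — lengths, areas and connectivity unchanged). At z = 23.75: the cylinder is not intersected at this z (z outside [0, 8.5]); the cube at (4, 10.5) (footprint 15×16) is included at this height (area 240.00 mm²); the cube at (8, -2.5) is not intersected at this z (z outside [2.5, 23.5]); Merging all regions: only the 15×16 cube at (4, 10.5) is present, so the union is just that shape — area = 240.00 mm²; (whole slice rotated 5° about Z — lengths, areas and connectivity unchanged). Checking containment: the cross-section at z = 23.75 is a subset of the cross-section at z = 14.25.

entirely on top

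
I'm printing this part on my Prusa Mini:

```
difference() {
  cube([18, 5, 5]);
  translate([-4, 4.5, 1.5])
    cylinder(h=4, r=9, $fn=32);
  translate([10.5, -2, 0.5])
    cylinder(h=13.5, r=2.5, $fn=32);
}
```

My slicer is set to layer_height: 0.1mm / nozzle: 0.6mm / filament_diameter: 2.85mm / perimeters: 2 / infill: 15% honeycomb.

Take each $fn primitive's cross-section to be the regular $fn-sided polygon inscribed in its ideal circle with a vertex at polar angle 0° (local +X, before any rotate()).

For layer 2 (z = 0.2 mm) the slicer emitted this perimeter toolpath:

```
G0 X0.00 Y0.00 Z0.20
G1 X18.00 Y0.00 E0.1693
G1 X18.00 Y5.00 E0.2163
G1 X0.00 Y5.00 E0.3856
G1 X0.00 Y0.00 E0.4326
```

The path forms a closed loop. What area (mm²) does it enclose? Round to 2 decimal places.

90.00 mm²

Apply the shoelace formula to the sequence of (X, Y) vertices; enclosed area = 90.00 mm².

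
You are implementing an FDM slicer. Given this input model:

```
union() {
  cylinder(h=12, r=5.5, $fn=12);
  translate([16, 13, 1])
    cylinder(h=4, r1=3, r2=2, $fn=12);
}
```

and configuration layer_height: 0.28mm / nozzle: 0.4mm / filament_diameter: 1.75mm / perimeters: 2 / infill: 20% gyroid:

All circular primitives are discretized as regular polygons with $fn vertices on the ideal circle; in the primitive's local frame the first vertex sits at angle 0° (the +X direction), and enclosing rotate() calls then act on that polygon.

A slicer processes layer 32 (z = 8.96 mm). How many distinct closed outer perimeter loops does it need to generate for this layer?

At z = 8.96 mm: the r=5.5 cylinder gives a regular 12-gon of circumradius 5.5 (constant along its height); the cone at (16, 13) is not intersected at this z (z outside [1, 5]); Merging all regions: only the r=5.5 cylinder is present, so the union is just that shape — 1 connected region. The result has 1 disconnected region.

1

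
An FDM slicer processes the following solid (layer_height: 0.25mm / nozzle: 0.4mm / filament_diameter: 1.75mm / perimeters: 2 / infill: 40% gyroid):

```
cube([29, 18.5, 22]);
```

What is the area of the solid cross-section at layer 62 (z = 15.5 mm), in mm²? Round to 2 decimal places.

536.50 mm²

At z = 15.5 mm: the cube is present — its section is the full 29×18.5 rectangle (area 536.50 mm²). Overall, the cross-section is a single solid region. Net area = 536.50 mm².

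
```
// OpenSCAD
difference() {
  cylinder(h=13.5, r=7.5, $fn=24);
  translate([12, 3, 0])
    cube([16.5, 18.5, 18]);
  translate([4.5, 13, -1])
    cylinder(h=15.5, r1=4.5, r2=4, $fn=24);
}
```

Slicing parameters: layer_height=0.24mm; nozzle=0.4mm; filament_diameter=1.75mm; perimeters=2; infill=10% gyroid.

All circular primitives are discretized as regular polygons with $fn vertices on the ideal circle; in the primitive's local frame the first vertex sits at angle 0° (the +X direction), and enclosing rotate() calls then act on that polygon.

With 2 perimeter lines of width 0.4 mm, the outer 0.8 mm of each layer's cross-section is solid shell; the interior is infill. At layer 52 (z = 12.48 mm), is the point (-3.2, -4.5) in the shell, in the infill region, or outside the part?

At z = 12.48 mm: the cylinder: section is a regular 24-gon, circumradius r=7.5; the cube at (12, 3) (footprint 16.5×18.5) is included at this height; the cone at (4.5, 13) (r1=4.5→r2=4) has section circumradius 4.065 here — a regular 24-gon; After the difference (first − rest): starting from the r=7.5 cylinder, the 16.5×18.5 cube at (12, 3) misses the remaining region (no effect); the cone at (4.5, 13) misses the remaining region (no effect) — 1 connected region. Overall, the cross-section is a single solid region. The nearest boundary edge runs (-3.75, -6.50)→(-5.30, -5.30); distance from the point to it = 1.92 mm. The point is inside the cross-section and 1.92 mm from the nearest boundary — more than the 0.8 mm shell width (2 × 0.4), so it's in the infill interior.

infill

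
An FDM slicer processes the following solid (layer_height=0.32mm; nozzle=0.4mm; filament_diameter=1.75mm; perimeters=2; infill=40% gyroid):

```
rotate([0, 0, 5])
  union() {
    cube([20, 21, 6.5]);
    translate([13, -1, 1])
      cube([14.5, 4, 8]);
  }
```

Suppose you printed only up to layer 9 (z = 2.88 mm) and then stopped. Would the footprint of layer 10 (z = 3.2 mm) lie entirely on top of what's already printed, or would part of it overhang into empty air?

Compare the two slices. At z = 2.88: the 20×21 cube contributes its full rectangle (area 420.00 mm²); the cube at (13, -1) (footprint 14.5×4) is included at this height (area 58.00 mm²); Merging all regions: the regions partially overlap — summed areas 478.00 mm² minus the doubly-counted overlap 21.00 mm² gives 457.00 mm² — area = 457.00 mm²; (whole slice rotated 5° about Z — lengths, areas and connectivity unchanged). At z = 3.2: the cube is present — its section is the full 20×21 rectangle (area 420.00 mm²); the cube at (13, -1) (footprint 14.5×4) is included at this height (area 58.00 mm²); Taking the union: the regions partially overlap — summed areas 478.00 mm² minus the doubly-counted overlap 21.00 mm² gives 457.00 mm² — area = 457.00 mm²; (whole slice rotated 5° about Z — lengths, areas and connectivity unchanged). Checking containment: the cross-section at z = 3.2 is a subset of the cross-section at z = 2.88.

entirely on top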